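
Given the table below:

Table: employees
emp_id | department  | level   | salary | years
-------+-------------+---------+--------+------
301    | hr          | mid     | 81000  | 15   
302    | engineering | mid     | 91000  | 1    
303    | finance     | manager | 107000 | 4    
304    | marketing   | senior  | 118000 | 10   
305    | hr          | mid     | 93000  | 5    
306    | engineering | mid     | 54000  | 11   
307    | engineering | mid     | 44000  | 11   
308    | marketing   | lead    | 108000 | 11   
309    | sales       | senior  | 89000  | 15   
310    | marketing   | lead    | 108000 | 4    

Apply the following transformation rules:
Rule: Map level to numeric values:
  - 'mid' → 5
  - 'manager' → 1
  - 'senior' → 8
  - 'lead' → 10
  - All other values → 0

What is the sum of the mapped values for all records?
62

Step 1: Apply mapping to each record
Step 2: Count by status:
  'mid': 5 records × 5 = 25
  'manager': 1 records × 1 = 1
  'senior': 2 records × 8 = 16
  'lead': 2 records × 10 = 20
Step 3: Sum all mapped values = 62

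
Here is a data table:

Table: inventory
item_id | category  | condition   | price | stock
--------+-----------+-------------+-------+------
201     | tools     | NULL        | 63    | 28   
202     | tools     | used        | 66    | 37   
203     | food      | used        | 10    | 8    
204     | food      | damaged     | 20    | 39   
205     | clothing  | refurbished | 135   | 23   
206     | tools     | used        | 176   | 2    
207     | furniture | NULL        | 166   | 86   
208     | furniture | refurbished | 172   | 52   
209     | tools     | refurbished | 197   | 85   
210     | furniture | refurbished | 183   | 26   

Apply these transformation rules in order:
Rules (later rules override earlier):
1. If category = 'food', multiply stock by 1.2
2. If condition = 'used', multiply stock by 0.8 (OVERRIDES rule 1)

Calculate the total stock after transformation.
384.4

Step 1: Rule 2 takes priority for records with condition = 'used'
  - 3 records: 47 × 0.8 = 37.6
Step 2: Rule 1 applies to remaining records with category = 'food'
  - 1 records: 39 × 1.2 = 46.8
Step 3: Other records unchanged: 300
Step 4: Final sum = 37.6 + 46.8 + 300 = 384.4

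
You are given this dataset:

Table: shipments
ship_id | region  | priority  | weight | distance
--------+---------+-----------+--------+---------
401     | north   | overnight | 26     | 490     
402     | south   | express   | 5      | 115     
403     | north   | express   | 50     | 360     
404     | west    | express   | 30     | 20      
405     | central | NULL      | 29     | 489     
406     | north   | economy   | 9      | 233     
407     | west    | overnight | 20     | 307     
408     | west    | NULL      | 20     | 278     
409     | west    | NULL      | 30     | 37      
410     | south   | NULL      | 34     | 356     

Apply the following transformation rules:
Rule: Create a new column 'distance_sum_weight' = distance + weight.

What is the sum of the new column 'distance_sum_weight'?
2938

Step 1: For each record, compute distance + weight
Example calculations:
  490 + 26 = 516
  115 + 5 = 120
  360 + 50 = 410
  ...
Step 2: Sum all derived values
Step 3: Total = 2938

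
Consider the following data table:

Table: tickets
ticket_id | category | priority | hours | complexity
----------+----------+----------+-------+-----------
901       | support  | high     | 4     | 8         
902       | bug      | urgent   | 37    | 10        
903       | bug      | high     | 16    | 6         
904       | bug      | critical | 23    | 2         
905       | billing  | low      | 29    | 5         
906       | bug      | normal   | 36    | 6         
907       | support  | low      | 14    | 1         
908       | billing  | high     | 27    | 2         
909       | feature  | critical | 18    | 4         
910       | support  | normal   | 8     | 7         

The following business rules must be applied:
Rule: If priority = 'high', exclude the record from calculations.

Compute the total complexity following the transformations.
35

Step 1: Identify records where priority = 'high'
Step 2: The excluded records sum to 16
Step 3: Original total complexity = 51
Step 4: Remaining total = 51 - 16 = 35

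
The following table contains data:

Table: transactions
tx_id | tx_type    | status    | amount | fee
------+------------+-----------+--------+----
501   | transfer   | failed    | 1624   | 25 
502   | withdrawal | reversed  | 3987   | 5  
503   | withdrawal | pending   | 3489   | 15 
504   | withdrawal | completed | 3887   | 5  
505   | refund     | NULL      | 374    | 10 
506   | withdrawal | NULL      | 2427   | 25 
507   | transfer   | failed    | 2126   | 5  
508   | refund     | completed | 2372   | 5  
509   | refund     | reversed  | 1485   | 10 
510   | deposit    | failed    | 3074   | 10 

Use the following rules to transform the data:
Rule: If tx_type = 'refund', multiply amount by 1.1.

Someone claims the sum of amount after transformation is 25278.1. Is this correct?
No, the correct result is 25268.1.

Step 1: Calculate the correct sum after transformation
Step 2: Apply multiplier 1.1 to records where tx_type = 'refund'
Step 3: Correct result = 25268.1
Step 4: Claimed result = 25278.1
Step 5: 25268.1 ≠ 25278.1
Conclusion: The claimed result is incorrect. The correct answer is 25268.1.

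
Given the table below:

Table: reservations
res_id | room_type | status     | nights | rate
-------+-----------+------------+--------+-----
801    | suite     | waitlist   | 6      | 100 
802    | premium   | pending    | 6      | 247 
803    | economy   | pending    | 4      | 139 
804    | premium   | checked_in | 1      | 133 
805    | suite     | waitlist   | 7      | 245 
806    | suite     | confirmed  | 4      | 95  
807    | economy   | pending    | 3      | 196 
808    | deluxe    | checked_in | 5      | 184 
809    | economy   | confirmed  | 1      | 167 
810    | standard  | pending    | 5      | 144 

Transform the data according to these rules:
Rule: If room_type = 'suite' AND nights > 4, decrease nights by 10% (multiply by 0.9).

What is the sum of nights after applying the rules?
40.7

Step 1: Find records where room_type = 'suite' AND nights > 4
Step 2: 2 records match, summing to 13
Step 3: After multiplier: 13 × 0.9 = 11.7
Step 4: Unaffected records sum: 29
Step 5: Final sum = 11.7 + 29 = 40.7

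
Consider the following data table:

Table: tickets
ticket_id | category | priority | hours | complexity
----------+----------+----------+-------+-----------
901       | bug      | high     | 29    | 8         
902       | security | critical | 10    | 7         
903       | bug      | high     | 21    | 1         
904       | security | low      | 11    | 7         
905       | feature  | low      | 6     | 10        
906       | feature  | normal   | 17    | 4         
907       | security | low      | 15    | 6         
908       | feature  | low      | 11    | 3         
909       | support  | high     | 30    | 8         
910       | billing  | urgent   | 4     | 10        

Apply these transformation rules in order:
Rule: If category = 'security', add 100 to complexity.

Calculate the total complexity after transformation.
364

Step 1: Count records where category = 'security': 3
Step 2: Total bonus added: 3 × 100 = 300
Step 3: Original sum of complexity: 64
Step 4: Final sum = 64 + 300 = 364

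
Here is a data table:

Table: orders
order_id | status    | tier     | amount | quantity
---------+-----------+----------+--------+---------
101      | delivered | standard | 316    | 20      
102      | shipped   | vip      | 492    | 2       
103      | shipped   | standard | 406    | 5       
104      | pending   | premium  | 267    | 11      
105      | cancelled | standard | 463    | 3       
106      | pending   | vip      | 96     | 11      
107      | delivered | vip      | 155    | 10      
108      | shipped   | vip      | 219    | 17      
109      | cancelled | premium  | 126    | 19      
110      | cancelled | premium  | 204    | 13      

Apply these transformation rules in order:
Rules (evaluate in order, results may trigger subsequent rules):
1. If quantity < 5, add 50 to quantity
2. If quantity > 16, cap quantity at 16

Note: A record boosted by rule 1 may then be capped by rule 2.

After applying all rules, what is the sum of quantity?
130

Step 1: Apply rule 1 to records with quantity < 5
  - 2 records get bonus of 50
  - Of these, 2 records then exceed 16 and get capped
Step 2: Apply rule 2 to records with quantity > 16
  - 3 records (original) are capped
Step 3: Calculate final sum = 130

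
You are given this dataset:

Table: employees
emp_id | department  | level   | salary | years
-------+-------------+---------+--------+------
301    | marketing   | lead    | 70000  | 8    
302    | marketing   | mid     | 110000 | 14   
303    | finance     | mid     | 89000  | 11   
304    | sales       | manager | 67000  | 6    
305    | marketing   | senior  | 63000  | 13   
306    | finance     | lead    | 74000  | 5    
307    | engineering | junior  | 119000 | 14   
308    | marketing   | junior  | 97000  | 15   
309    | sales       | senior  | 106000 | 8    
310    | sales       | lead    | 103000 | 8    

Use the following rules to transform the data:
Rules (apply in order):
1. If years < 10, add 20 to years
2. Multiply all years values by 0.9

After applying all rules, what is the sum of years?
181.8

Step 1: Apply Rule 1 - Add 20 to records with years < 10
  - 5 records affected: 35 + (5 × 20) = 135
  - Unaffected records: 67
  - Sum after Rule 1: 202
Step 2: Apply Rule 2 - Multiply all by 0.9
  - 202 × 0.9 = 181.8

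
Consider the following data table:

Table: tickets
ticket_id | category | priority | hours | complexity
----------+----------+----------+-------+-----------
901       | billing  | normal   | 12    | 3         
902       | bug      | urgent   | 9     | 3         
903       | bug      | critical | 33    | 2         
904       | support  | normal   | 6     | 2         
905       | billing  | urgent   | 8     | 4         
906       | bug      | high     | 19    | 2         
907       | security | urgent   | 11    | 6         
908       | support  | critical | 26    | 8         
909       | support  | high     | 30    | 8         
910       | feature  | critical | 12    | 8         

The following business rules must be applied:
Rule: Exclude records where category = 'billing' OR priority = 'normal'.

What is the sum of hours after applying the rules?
140

Step 1: Find records where category = 'billing' OR priority = 'normal'
Step 2: 3 records match, summing to 26
Step 3: Original sum: 166
Step 4: Remaining sum = 166 - 26 = 140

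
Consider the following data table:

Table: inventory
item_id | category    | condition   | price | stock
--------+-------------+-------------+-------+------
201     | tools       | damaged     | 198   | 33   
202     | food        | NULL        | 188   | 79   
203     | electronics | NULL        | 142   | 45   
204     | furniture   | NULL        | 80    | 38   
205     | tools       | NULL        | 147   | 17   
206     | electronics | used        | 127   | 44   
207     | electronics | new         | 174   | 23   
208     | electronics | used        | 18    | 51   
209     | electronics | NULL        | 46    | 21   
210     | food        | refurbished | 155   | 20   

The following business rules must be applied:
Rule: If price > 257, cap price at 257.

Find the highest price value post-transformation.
198

Step 1: Original maximum price = 198
Step 2: Check cap of 257 against maximum
Step 3: No records exceed the cap (max 198 <= cap 257), so no capping applies
Step 4: Maximum after transformation = 198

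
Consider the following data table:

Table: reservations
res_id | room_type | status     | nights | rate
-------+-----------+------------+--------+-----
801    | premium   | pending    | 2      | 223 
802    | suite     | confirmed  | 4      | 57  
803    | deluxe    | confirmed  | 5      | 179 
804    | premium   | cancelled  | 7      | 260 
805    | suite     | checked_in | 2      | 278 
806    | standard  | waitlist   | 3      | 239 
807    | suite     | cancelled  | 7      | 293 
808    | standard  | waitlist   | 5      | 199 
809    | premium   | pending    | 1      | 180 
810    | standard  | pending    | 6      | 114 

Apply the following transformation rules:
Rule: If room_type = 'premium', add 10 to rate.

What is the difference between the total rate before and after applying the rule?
30

Step 1: Original sum of rate = 2022
Step 2: 3 records have room_type = 'premium'
Step 3: Each affected record changes by 10
Step 4: Total change = 3 × 10 = 30
Step 5: New sum = 2022 + 30 = 2052
Step 6: Difference = |2052 - 2022| = 30
        (Sum increased by 30)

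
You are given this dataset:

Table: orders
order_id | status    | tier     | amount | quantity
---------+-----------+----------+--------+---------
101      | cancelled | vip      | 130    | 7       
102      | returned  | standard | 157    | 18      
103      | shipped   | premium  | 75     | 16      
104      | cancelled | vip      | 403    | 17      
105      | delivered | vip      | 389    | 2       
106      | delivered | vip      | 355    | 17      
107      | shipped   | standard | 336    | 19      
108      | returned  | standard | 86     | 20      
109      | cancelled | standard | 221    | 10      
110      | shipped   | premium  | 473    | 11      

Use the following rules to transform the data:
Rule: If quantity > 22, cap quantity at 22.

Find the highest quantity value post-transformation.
20

Step 1: Original maximum quantity = 20
Step 2: Check cap of 22 against maximum
Step 3: No records exceed the cap (max 20 <= cap 22), so no capping applies
Step 4: Maximum after transformation = 20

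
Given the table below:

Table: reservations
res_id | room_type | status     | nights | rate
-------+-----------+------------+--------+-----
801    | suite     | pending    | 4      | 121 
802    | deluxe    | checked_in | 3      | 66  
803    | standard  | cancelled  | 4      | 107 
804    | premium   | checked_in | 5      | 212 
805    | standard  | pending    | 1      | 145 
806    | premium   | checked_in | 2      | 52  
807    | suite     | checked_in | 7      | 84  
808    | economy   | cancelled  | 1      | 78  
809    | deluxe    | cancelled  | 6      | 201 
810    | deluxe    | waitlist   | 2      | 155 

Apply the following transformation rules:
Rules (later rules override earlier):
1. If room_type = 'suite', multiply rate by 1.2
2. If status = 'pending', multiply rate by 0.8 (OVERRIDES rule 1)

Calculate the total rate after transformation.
1184.6

Step 1: Rule 2 takes priority for records with status = 'pending'
  - 2 records: 266 × 0.8 = 212.8
Step 2: Rule 1 applies to remaining records with room_type = 'suite'
  - 1 records: 84 × 1.2 = 100.8
Step 3: Other records unchanged: 871
Step 4: Final sum = 212.8 + 100.8 + 871 = 1184.6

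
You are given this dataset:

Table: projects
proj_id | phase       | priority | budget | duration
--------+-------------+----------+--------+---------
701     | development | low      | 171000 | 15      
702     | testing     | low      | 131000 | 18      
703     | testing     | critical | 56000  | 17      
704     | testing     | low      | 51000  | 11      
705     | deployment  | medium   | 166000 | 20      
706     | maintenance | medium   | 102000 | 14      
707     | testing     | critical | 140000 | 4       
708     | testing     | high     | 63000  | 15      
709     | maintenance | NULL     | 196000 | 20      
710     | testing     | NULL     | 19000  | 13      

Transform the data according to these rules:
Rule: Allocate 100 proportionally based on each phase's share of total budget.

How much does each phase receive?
deployment: 15.16, development: 15.62, maintenance: 27.21, testing: 42.01

Step 1: Calculate total budget = 1095000
Step 2: Calculate each phase's proportion:
  deployment: 166000/1095000 = 15.16% → 15.16
  development: 171000/1095000 = 15.62% → 15.62
  maintenance: 298000/1095000 = 27.21% → 27.21
  testing: 460000/1095000 = 42.01% → 42.01
Step 3: Verify: sum of allocations ≈ 100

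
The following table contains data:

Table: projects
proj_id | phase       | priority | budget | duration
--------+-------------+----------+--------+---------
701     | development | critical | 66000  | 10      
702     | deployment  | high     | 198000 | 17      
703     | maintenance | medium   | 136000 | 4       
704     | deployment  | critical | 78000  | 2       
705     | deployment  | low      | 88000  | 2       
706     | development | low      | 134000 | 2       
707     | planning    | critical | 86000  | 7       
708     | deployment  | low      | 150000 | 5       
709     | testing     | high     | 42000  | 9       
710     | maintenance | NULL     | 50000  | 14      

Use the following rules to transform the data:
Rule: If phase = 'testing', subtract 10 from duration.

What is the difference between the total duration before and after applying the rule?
10

Step 1: Original sum of duration = 72
Step 2: 1 records have phase = 'testing'
Step 3: Each affected record changes by -10
Step 4: Total change = 1 × -10 = -10
Step 5: New sum = 72 + -10 = 62
Step 6: Difference = |62 - 72| = 10
        (Sum decreased by 10)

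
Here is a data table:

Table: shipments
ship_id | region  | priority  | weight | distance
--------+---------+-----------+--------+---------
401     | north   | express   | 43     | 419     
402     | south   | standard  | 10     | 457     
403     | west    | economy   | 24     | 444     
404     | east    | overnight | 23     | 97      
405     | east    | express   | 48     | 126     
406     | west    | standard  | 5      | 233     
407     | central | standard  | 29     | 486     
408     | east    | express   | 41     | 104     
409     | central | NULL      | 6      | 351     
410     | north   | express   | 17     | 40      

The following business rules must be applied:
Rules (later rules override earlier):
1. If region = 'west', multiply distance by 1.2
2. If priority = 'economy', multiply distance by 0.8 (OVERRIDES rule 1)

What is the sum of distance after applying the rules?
2714.8

Step 1: Rule 2 takes priority for records with priority = 'economy'
  - 1 records: 444 × 0.8 = 355.2
Step 2: Rule 1 applies to remaining records with region = 'west'
  - 1 records: 233 × 1.2 = 279.6
Step 3: Other records unchanged: 2080
Step 4: Final sum = 355.2 + 279.6 + 2080 = 2714.8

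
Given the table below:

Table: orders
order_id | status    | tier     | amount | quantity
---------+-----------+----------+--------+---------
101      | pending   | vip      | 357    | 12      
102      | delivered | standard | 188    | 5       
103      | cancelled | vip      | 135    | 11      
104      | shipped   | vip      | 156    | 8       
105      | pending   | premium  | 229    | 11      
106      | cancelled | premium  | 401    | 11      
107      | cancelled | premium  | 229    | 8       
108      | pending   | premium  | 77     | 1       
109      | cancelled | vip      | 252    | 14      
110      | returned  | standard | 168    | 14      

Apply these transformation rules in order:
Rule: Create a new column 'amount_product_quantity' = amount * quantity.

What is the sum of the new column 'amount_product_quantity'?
22676

Step 1: For each record, compute amount * quantity
Example calculations:
  357 * 12 = 4284
  188 * 5 = 940
  135 * 11 = 1485
  ...
Step 2: Sum all derived values
Step 3: Total = 22676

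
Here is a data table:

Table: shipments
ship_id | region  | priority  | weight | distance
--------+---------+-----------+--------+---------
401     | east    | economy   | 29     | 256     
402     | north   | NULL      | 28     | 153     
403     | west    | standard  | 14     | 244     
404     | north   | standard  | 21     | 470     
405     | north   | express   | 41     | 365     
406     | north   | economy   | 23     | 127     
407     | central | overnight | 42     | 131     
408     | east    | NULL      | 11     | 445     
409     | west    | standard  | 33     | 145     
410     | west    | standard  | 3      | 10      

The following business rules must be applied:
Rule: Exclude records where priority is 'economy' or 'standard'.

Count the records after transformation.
4

Step 1: Count records to exclude
  - 2 (economy) + 4 (standard) = 6 records
Step 2: Total records: 10
Step 3: Remaining = 10 - 6 = 4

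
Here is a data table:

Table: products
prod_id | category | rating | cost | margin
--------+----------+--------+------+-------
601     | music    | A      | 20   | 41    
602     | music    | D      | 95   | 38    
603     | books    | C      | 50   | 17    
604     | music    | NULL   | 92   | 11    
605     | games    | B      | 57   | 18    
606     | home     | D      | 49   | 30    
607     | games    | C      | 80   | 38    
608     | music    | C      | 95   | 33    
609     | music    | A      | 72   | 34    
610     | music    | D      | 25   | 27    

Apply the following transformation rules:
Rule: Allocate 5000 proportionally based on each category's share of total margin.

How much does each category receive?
books: 296.17, games: 975.61, home: 522.65, music: 3205.57

Step 1: Calculate total margin = 287
Step 2: Calculate each category's proportion:
  books: 17/287 = 5.92% → 296.17
  games: 56/287 = 19.51% → 975.61
  home: 30/287 = 10.45% → 522.65
  music: 184/287 = 64.11% → 3205.57
Step 3: Verify: sum of allocations ≈ 5000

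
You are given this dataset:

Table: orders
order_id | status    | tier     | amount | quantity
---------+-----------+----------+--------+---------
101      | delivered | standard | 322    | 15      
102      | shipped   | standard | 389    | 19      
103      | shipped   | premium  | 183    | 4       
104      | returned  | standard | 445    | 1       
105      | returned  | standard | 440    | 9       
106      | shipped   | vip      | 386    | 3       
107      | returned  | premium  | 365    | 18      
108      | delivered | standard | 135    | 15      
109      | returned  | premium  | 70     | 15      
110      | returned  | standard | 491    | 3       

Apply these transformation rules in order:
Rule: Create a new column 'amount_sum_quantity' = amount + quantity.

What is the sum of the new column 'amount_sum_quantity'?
3328

Step 1: For each record, compute amount + quantity
Example calculations:
  322 + 15 = 337
  389 + 19 = 408
  183 + 4 = 187
  ...
Step 2: Sum all derived values
Step 3: Total = 3328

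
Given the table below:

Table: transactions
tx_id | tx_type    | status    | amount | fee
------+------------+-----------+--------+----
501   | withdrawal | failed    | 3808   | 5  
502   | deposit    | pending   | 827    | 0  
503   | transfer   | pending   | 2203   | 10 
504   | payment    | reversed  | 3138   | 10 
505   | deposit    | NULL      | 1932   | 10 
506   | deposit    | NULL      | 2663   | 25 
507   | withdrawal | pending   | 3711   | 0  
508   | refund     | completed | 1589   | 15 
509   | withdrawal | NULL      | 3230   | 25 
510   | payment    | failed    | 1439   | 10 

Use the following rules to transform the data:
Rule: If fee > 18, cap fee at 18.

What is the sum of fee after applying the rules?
96

Step 1: 2 records have fee > 18
Step 2: These records originally summed to 50
Step 3: After capping: 2 × 18 = 36
Step 4: Unaffected records sum: 60
Step 5: Final sum = 36 + 60 = 96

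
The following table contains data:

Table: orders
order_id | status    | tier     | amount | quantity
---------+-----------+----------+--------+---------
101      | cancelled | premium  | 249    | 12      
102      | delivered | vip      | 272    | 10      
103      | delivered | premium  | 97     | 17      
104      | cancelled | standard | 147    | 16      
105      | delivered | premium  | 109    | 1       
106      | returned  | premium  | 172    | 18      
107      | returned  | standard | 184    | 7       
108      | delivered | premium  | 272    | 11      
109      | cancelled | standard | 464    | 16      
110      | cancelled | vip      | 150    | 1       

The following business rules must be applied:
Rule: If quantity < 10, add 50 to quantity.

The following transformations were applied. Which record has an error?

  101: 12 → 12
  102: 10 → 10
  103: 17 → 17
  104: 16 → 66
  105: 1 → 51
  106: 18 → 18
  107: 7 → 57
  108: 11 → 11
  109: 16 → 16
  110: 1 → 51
Record 104 has an error. The correct transformed value should be 16, not 66.

Step 1: Check each record against the rule
Step 2: Record 104 has quantity = 16
Step 3: Since 16 >= 10, the bonus should not have been applied
Step 4: Correct value = 16, but claimed value = 66
Conclusion: Record 104 has the error.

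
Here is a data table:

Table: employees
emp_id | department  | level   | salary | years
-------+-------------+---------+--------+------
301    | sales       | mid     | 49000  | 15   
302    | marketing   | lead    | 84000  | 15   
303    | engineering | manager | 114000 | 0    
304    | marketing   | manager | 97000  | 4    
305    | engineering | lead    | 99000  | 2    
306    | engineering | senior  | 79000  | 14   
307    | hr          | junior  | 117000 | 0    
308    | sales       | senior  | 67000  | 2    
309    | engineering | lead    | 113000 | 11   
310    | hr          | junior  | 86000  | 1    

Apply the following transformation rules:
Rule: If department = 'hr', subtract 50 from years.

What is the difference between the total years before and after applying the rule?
100

Step 1: Original sum of years = 64
Step 2: 2 records have department = 'hr'
Step 3: Each affected record changes by -50
Step 4: Total change = 2 × -50 = -100
Step 5: New sum = 64 + -100 = -36
Step 6: Difference = |-36 - 64| = 100
        (Sum decreased by 100)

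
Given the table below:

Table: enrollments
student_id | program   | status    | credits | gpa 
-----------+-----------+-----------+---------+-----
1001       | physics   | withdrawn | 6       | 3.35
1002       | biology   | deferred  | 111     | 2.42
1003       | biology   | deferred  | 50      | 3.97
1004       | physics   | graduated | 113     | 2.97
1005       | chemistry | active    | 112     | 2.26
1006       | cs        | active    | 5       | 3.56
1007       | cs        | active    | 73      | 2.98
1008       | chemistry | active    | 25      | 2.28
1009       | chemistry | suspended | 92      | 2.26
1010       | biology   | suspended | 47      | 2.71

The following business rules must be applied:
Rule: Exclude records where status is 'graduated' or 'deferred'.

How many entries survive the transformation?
7

Step 1: Count records to exclude
  - 1 (graduated) + 2 (deferred) = 3 records
Step 2: Total records: 10
Step 3: Remaining = 10 - 3 = 7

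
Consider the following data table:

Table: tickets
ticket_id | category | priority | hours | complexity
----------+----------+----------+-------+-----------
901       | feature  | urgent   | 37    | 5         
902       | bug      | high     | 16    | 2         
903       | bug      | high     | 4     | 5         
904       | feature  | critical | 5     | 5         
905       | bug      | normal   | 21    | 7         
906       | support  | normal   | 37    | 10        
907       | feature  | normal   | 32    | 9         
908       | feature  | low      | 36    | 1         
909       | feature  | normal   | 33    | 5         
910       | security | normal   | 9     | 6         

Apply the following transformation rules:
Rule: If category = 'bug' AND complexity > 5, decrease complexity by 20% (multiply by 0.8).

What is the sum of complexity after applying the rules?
53.6

Step 1: Find records where category = 'bug' AND complexity > 5
Step 2: 1 records match, summing to 7
Step 3: After multiplier: 7 × 0.8 = 5.6
Step 4: Unaffected records sum: 48
Step 5: Final sum = 5.6 + 48 = 53.6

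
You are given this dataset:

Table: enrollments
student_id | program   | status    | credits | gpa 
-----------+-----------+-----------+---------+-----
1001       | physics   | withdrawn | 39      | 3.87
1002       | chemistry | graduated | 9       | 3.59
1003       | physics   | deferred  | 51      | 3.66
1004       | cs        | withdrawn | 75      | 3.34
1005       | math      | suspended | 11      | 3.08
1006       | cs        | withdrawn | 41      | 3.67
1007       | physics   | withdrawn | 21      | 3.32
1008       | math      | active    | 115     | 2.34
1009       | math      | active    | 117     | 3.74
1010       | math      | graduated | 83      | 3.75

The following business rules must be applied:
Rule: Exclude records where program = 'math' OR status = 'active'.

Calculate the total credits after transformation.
236

Step 1: Find records where program = 'math' OR status = 'active'
Step 2: 4 records match, summing to 326
Step 3: Original sum: 562
Step 4: Remaining sum = 562 - 326 = 236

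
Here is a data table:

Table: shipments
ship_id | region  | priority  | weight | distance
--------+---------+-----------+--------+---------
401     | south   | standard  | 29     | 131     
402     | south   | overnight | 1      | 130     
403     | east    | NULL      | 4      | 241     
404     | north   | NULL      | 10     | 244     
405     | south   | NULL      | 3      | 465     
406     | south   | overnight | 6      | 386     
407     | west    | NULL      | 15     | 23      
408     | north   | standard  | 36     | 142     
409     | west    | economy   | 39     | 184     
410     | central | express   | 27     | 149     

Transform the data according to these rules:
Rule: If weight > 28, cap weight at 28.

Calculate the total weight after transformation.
150

Step 1: 3 records have weight > 28
Step 2: These records originally summed to 104
Step 3: After capping: 3 × 28 = 84
Step 4: Unaffected records sum: 66
Step 5: Final sum = 84 + 66 = 150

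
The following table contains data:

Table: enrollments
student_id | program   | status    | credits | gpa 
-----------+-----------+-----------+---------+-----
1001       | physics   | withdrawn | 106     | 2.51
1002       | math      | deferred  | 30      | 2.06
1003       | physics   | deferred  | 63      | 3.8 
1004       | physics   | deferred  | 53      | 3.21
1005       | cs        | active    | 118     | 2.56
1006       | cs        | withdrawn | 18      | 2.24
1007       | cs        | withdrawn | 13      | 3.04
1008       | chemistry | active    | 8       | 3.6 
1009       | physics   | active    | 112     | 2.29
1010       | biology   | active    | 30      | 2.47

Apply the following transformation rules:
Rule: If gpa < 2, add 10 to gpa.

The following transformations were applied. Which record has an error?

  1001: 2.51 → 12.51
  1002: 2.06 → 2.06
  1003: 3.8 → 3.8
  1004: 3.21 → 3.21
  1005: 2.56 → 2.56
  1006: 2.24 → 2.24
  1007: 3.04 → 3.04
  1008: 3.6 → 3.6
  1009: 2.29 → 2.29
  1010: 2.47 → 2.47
Record 1001 has an error. The correct transformed value should be 2.51, not 12.51.

Step 1: Check each record against the rule
Step 2: Record 1001 has gpa = 2.51
Step 3: Since 2.51 >= 2, the bonus should not have been applied
Step 4: Correct value = 2.51, but claimed value = 12.51
Conclusion: Record 1001 has the error.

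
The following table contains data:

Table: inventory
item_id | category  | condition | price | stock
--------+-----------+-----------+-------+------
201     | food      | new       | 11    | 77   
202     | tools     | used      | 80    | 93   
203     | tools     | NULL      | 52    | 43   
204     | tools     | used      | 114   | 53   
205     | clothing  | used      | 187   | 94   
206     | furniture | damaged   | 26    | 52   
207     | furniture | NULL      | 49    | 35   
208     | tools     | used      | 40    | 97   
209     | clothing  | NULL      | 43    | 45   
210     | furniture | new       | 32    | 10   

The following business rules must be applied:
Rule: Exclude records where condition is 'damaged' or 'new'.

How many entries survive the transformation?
7

Step 1: Count records to exclude
  - 1 (damaged) + 2 (new) = 3 records
Step 2: Total records: 10
Step 3: Remaining = 10 - 3 = 7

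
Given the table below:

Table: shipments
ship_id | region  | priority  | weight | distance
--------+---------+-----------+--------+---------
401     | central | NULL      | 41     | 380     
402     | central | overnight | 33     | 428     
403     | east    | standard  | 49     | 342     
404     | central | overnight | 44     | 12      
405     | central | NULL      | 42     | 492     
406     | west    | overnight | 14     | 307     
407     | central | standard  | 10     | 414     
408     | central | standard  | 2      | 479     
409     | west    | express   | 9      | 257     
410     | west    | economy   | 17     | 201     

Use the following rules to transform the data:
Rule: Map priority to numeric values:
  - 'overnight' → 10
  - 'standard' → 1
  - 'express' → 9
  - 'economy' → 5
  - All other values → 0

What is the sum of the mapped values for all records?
47

Step 1: Apply mapping to each record
Step 2: Count by status:
  'overnight': 3 records × 10 = 30
  'standard': 3 records × 1 = 3
  'express': 1 records × 9 = 9
  'economy': 1 records × 5 = 5
Step 3: Sum all mapped values = 47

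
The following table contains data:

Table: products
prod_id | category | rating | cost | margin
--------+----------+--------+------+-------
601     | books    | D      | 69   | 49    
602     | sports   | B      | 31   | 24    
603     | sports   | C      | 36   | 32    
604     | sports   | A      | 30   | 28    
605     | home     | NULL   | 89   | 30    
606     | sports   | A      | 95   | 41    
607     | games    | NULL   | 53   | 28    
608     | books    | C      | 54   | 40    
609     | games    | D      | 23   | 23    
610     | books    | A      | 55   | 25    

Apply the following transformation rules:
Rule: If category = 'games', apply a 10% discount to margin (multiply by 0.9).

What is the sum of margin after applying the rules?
314.9

Step 1: Records with category = 'games' have total margin = 51
Step 2: Apply multiplier: 51 × 0.9 = 45.9
Step 3: Other records total: 269
Step 4: Final sum = 45.9 + 269 = 314.9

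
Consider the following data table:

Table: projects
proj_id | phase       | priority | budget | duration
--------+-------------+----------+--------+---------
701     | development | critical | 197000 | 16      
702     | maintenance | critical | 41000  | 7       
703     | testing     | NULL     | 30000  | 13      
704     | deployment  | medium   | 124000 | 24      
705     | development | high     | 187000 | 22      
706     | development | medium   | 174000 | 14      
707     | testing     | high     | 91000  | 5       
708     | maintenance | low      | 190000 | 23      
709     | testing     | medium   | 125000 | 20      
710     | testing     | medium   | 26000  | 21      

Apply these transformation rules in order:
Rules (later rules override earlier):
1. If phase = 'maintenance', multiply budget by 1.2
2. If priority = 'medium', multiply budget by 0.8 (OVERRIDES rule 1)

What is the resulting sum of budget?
1141400.0

Step 1: Rule 2 takes priority for records with priority = 'medium'
  - 4 records: 449000 × 0.8 = 359200.0
Step 2: Rule 1 applies to remaining records with phase = 'maintenance'
  - 2 records: 231000 × 1.2 = 277200.0
Step 3: Other records unchanged: 505000
Step 4: Final sum = 359200.0 + 277200.0 + 505000 = 1141400.0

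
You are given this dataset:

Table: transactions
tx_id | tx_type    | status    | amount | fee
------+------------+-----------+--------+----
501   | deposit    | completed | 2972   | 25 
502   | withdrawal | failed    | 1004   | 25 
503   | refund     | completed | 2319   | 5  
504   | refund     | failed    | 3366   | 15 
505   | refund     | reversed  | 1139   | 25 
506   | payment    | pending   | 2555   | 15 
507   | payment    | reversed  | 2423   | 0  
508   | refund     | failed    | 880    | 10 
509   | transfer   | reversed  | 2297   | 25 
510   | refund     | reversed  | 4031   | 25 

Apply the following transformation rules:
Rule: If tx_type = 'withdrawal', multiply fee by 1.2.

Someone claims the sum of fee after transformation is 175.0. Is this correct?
Yes, the result is correct.

Step 1: Calculate the correct sum after transformation
Step 2: Apply multiplier 1.2 to records where tx_type = 'withdrawal'
Step 3: Correct result = 175.0
Step 4: Claimed result = 175.0
Step 5: 175.0 = 175.0 ✓
Conclusion: The claimed result is correct.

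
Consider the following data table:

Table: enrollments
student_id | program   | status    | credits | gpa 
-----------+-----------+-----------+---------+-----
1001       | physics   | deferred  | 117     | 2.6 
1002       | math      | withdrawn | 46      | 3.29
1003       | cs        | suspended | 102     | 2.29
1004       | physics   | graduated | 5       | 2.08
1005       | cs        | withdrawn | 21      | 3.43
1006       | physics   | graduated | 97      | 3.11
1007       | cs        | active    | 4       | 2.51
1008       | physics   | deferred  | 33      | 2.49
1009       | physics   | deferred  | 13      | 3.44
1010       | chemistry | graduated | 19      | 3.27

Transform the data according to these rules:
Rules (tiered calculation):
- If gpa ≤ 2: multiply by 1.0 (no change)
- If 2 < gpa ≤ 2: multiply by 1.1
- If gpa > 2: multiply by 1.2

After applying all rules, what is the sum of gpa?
34.21

Step 1: Tier 1 (gpa ≤ 2): 0 records, sum = 0 × 1.0 = 0.0
Step 2: Tier 2 (2 < gpa ≤ 2): 0 records, sum = 0 × 1.1 = 0.0
Step 3: Tier 3 (gpa > 2): 10 records, sum = 28.51 × 1.2 = 34.21
Step 4: Final sum = 0.0 + 0.0 + 34.21 = 34.21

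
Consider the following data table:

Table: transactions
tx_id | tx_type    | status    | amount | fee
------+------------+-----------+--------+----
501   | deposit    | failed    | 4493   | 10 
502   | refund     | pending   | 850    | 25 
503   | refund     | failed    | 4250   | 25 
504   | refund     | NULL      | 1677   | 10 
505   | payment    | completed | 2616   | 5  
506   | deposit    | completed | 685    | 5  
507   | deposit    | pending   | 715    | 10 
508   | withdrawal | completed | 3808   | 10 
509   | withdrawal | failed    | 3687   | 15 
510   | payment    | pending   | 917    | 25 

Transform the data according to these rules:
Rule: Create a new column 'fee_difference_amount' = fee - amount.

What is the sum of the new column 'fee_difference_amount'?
-23558

Step 1: For each record, compute fee - amount
Example calculations:
  10 - 4493 = -4483
  25 - 850 = -825
  25 - 4250 = -4225
  ...
Step 2: Sum all derived values
Step 3: Total = -23558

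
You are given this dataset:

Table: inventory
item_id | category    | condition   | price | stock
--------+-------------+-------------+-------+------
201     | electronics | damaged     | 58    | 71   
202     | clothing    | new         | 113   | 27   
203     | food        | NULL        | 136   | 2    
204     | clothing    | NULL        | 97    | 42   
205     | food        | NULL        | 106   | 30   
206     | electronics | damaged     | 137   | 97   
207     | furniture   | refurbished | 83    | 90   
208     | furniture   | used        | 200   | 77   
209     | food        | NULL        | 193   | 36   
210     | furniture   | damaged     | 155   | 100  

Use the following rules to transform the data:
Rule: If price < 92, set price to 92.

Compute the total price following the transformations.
1321

Step 1: 2 records have price < 92
Step 2: These records originally summed to 141
Step 3: After setting to minimum: 2 × 92 = 184
Step 4: Unaffected records sum: 1137
Step 5: Final sum = 184 + 1137 = 1321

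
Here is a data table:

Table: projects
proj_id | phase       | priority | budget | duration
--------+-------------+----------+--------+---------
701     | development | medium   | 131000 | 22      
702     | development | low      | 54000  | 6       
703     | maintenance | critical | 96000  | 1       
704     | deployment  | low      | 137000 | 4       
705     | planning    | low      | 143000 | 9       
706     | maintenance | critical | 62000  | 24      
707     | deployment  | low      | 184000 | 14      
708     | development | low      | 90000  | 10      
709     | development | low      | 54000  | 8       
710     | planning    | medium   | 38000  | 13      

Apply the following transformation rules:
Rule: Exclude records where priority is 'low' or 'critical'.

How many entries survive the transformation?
2

Step 1: Count records to exclude
  - 6 (low) + 2 (critical) = 8 records
Step 2: Total records: 10
Step 3: Remaining = 10 - 8 = 2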